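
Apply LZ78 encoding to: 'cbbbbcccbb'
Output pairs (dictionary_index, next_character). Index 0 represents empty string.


LZ78 encoding steps:
Dictionary: {0: ''}
Step 1: w='' (idx 0), next='c' -> output (0, 'c'), add 'c' as idx 1
Step 2: w='' (idx 0), next='b' -> output (0, 'b'), add 'b' as idx 2
Step 3: w='b' (idx 2), next='b' -> output (2, 'b'), add 'bb' as idx 3
Step 4: w='b' (idx 2), next='c' -> output (2, 'c'), add 'bc' as idx 4
Step 5: w='c' (idx 1), next='c' -> output (1, 'c'), add 'cc' as idx 5
Step 6: w='bb' (idx 3), end of input -> output (3, '')


Encoded: [(0, 'c'), (0, 'b'), (2, 'b'), (2, 'c'), (1, 'c'), (3, '')]


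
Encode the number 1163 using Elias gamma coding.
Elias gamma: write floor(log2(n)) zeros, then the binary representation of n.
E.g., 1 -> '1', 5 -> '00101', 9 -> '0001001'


num_bits = floor(log2(1163)) + 1 = 11
leading_zeros = num_bits - 1 = 10
binary(1163) = 10010001011

Elias gamma(1163) = '0000000000' + '10010001011' = 000000000010010001011 (21 bits)


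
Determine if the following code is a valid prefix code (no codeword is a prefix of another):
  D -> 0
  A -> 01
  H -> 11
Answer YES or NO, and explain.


Checking each pair (does one codeword prefix another?):
  D='0' vs A='01': prefix -- VIOLATION

NO -- this is NOT a valid prefix code. D (0) is a prefix of A (01).


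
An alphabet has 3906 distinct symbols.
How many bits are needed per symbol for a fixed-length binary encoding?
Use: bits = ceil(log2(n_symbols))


log2(3906) = 11.9315
Bracket: 2^11 = 2048 < 3906 <= 2^12 = 4096
So ceil(log2(3906)) = 12

bits = ceil(log2(3906)) = ceil(11.9315) = 12 bits


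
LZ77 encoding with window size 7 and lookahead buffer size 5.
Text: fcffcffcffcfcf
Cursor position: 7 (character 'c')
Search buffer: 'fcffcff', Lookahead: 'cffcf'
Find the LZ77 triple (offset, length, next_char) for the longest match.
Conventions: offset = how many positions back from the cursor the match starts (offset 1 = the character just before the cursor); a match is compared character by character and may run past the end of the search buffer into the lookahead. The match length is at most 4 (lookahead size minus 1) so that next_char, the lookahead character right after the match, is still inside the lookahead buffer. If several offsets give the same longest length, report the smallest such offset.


Try each offset into the search buffer:
  offset=1 (pos 6, char 'f'): match length 0
  offset=2 (pos 5, char 'f'): match length 0
  offset=3 (pos 4, char 'c'): match length 4
  offset=4 (pos 3, char 'f'): match length 0
  offset=5 (pos 2, char 'f'): match length 0
  offset=6 (pos 1, char 'c'): match length 4
  offset=7 (pos 0, char 'f'): match length 0
Longest match has length 4, found at offsets 3, 6; take the smallest, offset 3.
next_char = character at position 7 + 4 = 11 -> 'f'

Best match: offset=3, length=4 (matching 'cffc' starting at position 4)
LZ77 triple: (3, 4, 'f')


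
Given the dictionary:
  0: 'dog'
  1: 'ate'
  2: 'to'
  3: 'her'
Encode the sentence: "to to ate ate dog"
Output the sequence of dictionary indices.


Look up each word in the dictionary:
  'to' -> 2
  'to' -> 2
  'ate' -> 1
  'ate' -> 1
  'dog' -> 0

Encoded: [2, 2, 1, 1, 0]


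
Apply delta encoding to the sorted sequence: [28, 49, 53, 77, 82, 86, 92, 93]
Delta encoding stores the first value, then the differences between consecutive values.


First value: 28
Deltas:
  49 - 28 = 21
  53 - 49 = 4
  77 - 53 = 24
  82 - 77 = 5
  86 - 82 = 4
  92 - 86 = 6
  93 - 92 = 1


Delta encoded: [28, 21, 4, 24, 5, 4, 6, 1]


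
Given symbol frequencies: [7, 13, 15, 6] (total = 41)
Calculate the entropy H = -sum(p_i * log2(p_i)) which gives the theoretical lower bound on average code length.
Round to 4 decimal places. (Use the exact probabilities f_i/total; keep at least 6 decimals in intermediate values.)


Per-symbol terms -p_i * log2(p_i) with p_i = f_i/41:
  p = 7/41 = 0.170732: log2(p) = -2.550197, -p*log2(p) = 0.435400
  p = 13/41 = 0.317073: log2(p) = -1.657112, -p*log2(p) = 0.525426
  p = 15/41 = 0.365854: log2(p) = -1.450661, -p*log2(p) = 0.530730
  p = 6/41 = 0.146341: log2(p) = -2.772590, -p*log2(p) = 0.405745
H = 0.435400 + 0.525426 + 0.530730 + 0.405745 = 1.897301

H = 1.8973 bits/symbol


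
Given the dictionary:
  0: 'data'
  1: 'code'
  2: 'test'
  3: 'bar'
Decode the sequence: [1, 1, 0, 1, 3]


Look up each index in the dictionary:
  1 -> 'code'
  1 -> 'code'
  0 -> 'data'
  1 -> 'code'
  3 -> 'bar'

Decoded: "code code data code bar"


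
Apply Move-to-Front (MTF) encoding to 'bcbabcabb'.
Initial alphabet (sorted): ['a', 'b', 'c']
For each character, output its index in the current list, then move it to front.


MTF encoding:
'b': index 1 in ['a', 'b', 'c'] -> ['b', 'a', 'c']
'c': index 2 in ['b', 'a', 'c'] -> ['c', 'b', 'a']
'b': index 1 in ['c', 'b', 'a'] -> ['b', 'c', 'a']
'a': index 2 in ['b', 'c', 'a'] -> ['a', 'b', 'c']
'b': index 1 in ['a', 'b', 'c'] -> ['b', 'a', 'c']
'c': index 2 in ['b', 'a', 'c'] -> ['c', 'b', 'a']
'a': index 2 in ['c', 'b', 'a'] -> ['a', 'c', 'b']
'b': index 2 in ['a', 'c', 'b'] -> ['b', 'a', 'c']
'b': index 0 in ['b', 'a', 'c'] -> ['b', 'a', 'c']


Output: [1, 2, 1, 2, 1, 2, 2, 2, 0]


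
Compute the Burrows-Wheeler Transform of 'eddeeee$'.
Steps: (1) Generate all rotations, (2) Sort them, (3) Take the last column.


Rotations (sorted):
  0: $eddeeee -> last char: e
  1: ddeeee$e -> last char: e
  2: deeee$ed -> last char: d
  3: e$eddeee -> last char: e
  4: eddeeee$ -> last char: $
  5: ee$eddee -> last char: e
  6: eee$edde -> last char: e
  7: eeee$edd -> last char: d


BWT = eede$eed


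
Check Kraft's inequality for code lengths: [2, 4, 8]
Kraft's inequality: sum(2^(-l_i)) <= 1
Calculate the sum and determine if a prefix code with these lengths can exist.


Sum = 2^(-2) + 2^(-4) + 2^(-8)
    = 0.25 + 0.0625 + 0.00390625
    = 81/256 = 0.31640625
Since 0.31640625 <= 1, Kraft's inequality IS satisfied.
A prefix code with these lengths CAN exist.

Kraft sum = 0.31640625. Satisfied.


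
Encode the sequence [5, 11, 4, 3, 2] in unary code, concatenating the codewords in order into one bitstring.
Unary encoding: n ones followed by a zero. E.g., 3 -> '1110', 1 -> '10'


Encode each number as n ones followed by a terminating 0:
  5 -> 111110 (6 bits)
  11 -> 111111111110 (12 bits)
  4 -> 11110 (5 bits)
  3 -> 1110 (4 bits)
  2 -> 110 (3 bits)
Total length = 6 + 12 + 5 + 4 + 3 = 30 bits.

Unary([5, 11, 4, 3, 2]) = 111110111111111110111101110110 (30 bits)


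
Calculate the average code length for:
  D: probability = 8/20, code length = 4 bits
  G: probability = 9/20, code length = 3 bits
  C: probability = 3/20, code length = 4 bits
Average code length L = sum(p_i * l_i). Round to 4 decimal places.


Weighted contributions p_i * l_i:
  D: (8/20) * 4 = 32/20
  G: (9/20) * 3 = 27/20
  C: (3/20) * 4 = 12/20
Sum = (32 + 27 + 12)/20 = 71/20

L = 71/20 = 3.5500 bits/symbol


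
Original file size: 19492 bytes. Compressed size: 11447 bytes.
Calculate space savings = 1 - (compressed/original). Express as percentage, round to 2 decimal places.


ratio = compressed/original = 11447/19492 = 0.587267
savings = 1 - ratio = 1 - 0.587267 = 0.412733
as a percentage: 0.412733 * 100 = 41.27%

Space savings = 1 - 11447/19492 = 41.27%


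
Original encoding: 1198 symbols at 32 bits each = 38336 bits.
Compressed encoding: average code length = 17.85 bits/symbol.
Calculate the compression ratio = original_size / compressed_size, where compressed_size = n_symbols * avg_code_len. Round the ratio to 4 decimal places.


original_size = n_symbols * orig_bits = 1198 * 32 = 38336 bits
compressed_size = n_symbols * avg_code_len = 1198 * 17.85 = 21384.3 bits
ratio = original_size / compressed_size = 38336 / 21384.3 = 1.7927

Compression ratio = 1.7927


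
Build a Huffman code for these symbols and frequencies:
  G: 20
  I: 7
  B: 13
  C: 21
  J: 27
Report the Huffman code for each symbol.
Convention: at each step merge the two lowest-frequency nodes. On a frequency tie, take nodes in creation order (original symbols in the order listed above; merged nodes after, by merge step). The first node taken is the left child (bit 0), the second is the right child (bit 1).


Huffman tree construction:
Step 1: Merge I(7) + B(13) = 20
Step 2: Merge G(20) + (I+B)(20) = 40
Step 3: Merge C(21) + J(27) = 48
Step 4: Merge (G+(I+B))(40) + (C+J)(48) = 88
Read each symbol's code off the tree from the root (left child = 0, right child = 1).

Codes:
  G: 00 (length 2)
  I: 010 (length 3)
  B: 011 (length 3)
  C: 10 (length 2)
  J: 11 (length 2)
Average code length: 196/88 = 2.2273 bits/symbol


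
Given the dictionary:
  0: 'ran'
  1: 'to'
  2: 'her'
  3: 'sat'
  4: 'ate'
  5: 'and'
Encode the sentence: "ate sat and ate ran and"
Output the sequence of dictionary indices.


Look up each word in the dictionary:
  'ate' -> 4
  'sat' -> 3
  'and' -> 5
  'ate' -> 4
  'ran' -> 0
  'and' -> 5

Encoded: [4, 3, 5, 4, 0, 5]


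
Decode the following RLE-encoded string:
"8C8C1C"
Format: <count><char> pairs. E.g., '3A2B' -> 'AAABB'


Expanding each <count><char> pair:
  8C -> 'CCCCCCCC'
  8C -> 'CCCCCCCC'
  1C -> 'C'

Decoded = CCCCCCCCCCCCCCCCC


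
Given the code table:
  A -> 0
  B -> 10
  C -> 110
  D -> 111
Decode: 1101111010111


Decoding:
110 -> C
111 -> D
10 -> B
10 -> B
111 -> D


Result: CDBBD


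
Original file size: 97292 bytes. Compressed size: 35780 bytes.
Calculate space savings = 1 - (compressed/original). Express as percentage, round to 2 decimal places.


ratio = compressed/original = 35780/97292 = 0.367759
savings = 1 - ratio = 1 - 0.367759 = 0.632241
as a percentage: 0.632241 * 100 = 63.22%

Space savings = 1 - 35780/97292 = 63.22%


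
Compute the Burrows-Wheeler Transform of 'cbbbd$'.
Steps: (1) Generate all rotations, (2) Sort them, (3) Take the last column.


Rotations (sorted):
  0: $cbbbd -> last char: d
  1: bbbd$c -> last char: c
  2: bbd$cb -> last char: b
  3: bd$cbb -> last char: b
  4: cbbbd$ -> last char: $
  5: d$cbbb -> last char: b


BWT = dcbb$b


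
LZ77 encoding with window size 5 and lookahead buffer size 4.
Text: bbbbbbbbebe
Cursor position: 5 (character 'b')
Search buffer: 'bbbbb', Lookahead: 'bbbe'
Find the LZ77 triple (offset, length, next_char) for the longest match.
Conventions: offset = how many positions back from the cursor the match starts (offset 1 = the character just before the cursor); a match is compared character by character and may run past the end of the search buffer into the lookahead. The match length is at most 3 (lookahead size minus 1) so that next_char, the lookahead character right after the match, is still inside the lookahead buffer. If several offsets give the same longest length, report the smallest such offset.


Try each offset into the search buffer:
  offset=1 (pos 4, char 'b'): match length 3
  offset=2 (pos 3, char 'b'): match length 3
  offset=3 (pos 2, char 'b'): match length 3
  offset=4 (pos 1, char 'b'): match length 3
  offset=5 (pos 0, char 'b'): match length 3
Longest match has length 3, found at offsets 1, 2, 3, 4, 5; take the smallest, offset 1.
next_char = character at position 5 + 3 = 8 -> 'e'

Best match: offset=1, length=3 (matching 'bbb' starting at position 4)
LZ77 triple: (1, 3, 'e')


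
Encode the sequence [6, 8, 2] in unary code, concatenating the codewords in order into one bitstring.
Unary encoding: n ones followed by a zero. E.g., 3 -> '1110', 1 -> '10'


Encode each number as n ones followed by a terminating 0:
  6 -> 1111110 (7 bits)
  8 -> 111111110 (9 bits)
  2 -> 110 (3 bits)
Total length = 7 + 9 + 3 = 19 bits.

Unary([6, 8, 2]) = 1111110111111110110 (19 bits)


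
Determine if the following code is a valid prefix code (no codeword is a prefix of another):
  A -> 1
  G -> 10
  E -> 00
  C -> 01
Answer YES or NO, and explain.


Checking each pair (does one codeword prefix another?):
  A='1' vs G='10': prefix -- VIOLATION

NO -- this is NOT a valid prefix code. A (1) is a prefix of G (10).


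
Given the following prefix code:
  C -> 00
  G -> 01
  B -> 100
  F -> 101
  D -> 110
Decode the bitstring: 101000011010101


Decoding step by step:
Bits 101 -> F
Bits 00 -> C
Bits 00 -> C
Bits 110 -> D
Bits 101 -> F
Bits 01 -> G


Decoded message: FCCDFG


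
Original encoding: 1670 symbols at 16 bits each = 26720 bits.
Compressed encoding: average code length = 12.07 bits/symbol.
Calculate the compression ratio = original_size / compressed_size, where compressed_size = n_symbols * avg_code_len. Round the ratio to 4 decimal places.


original_size = n_symbols * orig_bits = 1670 * 16 = 26720 bits
compressed_size = n_symbols * avg_code_len = 1670 * 12.07 = 20156.9 bits
ratio = original_size / compressed_size = 26720 / 20156.9 = 1.3256

Compression ratio = 1.3256


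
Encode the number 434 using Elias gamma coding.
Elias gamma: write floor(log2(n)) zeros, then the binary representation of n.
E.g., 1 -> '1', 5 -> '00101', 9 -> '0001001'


num_bits = floor(log2(434)) + 1 = 9
leading_zeros = num_bits - 1 = 8
binary(434) = 110110010

Elias gamma(434) = '00000000' + '110110010' = 00000000110110010 (17 bits)


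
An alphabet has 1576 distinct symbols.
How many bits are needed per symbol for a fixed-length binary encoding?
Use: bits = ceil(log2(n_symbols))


log2(1576) = 10.6221
Bracket: 2^10 = 1024 < 1576 <= 2^11 = 2048
So ceil(log2(1576)) = 11

bits = ceil(log2(1576)) = ceil(10.6221) = 11 bits


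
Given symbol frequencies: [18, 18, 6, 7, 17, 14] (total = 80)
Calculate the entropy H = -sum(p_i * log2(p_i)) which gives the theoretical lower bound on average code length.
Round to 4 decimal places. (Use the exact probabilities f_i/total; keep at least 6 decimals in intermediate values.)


Per-symbol terms -p_i * log2(p_i) with p_i = f_i/80:
  p = 18/80 = 0.225000: log2(p) = -2.152003, -p*log2(p) = 0.484201
  p = 18/80 = 0.225000: log2(p) = -2.152003, -p*log2(p) = 0.484201
  p = 6/80 = 0.075000: log2(p) = -3.736966, -p*log2(p) = 0.280272
  p = 7/80 = 0.087500: log2(p) = -3.514573, -p*log2(p) = 0.307525
  p = 17/80 = 0.212500: log2(p) = -2.234465, -p*log2(p) = 0.474824
  p = 14/80 = 0.175000: log2(p) = -2.514573, -p*log2(p) = 0.440050
H = 0.484201 + 0.484201 + 0.280272 + 0.307525 + 0.474824 + 0.440050 = 2.471073

H = 2.4711 bits/symbol


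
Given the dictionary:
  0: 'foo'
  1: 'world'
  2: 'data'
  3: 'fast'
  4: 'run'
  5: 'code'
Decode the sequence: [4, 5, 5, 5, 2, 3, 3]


Look up each index in the dictionary:
  4 -> 'run'
  5 -> 'code'
  5 -> 'code'
  5 -> 'code'
  2 -> 'data'
  3 -> 'fast'
  3 -> 'fast'

Decoded: "run code code code data fast fast"


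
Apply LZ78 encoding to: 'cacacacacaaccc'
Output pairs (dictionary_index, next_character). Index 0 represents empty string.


LZ78 encoding steps:
Dictionary: {0: ''}
Step 1: w='' (idx 0), next='c' -> output (0, 'c'), add 'c' as idx 1
Step 2: w='' (idx 0), next='a' -> output (0, 'a'), add 'a' as idx 2
Step 3: w='c' (idx 1), next='a' -> output (1, 'a'), add 'ca' as idx 3
Step 4: w='ca' (idx 3), next='c' -> output (3, 'c'), add 'cac' as idx 4
Step 5: w='a' (idx 2), next='c' -> output (2, 'c'), add 'ac' as idx 5
Step 6: w='a' (idx 2), next='a' -> output (2, 'a'), add 'aa' as idx 6
Step 7: w='c' (idx 1), next='c' -> output (1, 'c'), add 'cc' as idx 7
Step 8: w='c' (idx 1), end of input -> output (1, '')


Encoded: [(0, 'c'), (0, 'a'), (1, 'a'), (3, 'c'), (2, 'c'), (2, 'a'), (1, 'c'), (1, '')]


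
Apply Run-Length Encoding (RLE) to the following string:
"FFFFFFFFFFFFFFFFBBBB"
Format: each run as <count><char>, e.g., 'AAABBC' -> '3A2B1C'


Scanning runs left to right:
  i=0: run of 'F' x 16 -> '16F'
  i=16: run of 'B' x 4 -> '4B'

RLE = 16F4B


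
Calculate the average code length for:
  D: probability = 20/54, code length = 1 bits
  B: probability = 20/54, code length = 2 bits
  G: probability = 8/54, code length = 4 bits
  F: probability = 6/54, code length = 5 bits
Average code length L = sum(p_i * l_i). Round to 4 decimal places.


Weighted contributions p_i * l_i:
  D: (20/54) * 1 = 20/54
  B: (20/54) * 2 = 40/54
  G: (8/54) * 4 = 32/54
  F: (6/54) * 5 = 30/54
Sum = (20 + 40 + 32 + 30)/54 = 122/54

L = 122/54 = 2.2593 bits/symbol


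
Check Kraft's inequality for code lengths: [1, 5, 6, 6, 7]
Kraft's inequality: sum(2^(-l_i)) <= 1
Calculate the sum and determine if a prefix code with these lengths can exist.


Sum = 2^(-1) + 2^(-5) + 2^(-6) + 2^(-6) + 2^(-7)
    = 0.5 + 0.03125 + 0.015625 + 0.015625 + 0.0078125
    = 73/128 = 0.5703125
Since 0.5703125 <= 1, Kraft's inequality IS satisfied.
A prefix code with these lengths CAN exist.

Kraft sum = 0.5703125. Satisfied.


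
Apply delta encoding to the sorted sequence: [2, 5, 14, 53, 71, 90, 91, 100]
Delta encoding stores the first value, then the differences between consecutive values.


First value: 2
Deltas:
  5 - 2 = 3
  14 - 5 = 9
  53 - 14 = 39
  71 - 53 = 18
  90 - 71 = 19
  91 - 90 = 1
  100 - 91 = 9


Delta encoded: [2, 3, 9, 39, 18, 19, 1, 9]


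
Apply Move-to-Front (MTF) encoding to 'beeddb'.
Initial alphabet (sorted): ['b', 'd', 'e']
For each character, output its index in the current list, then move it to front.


MTF encoding:
'b': index 0 in ['b', 'd', 'e'] -> ['b', 'd', 'e']
'e': index 2 in ['b', 'd', 'e'] -> ['e', 'b', 'd']
'e': index 0 in ['e', 'b', 'd'] -> ['e', 'b', 'd']
'd': index 2 in ['e', 'b', 'd'] -> ['d', 'e', 'b']
'd': index 0 in ['d', 'e', 'b'] -> ['d', 'e', 'b']
'b': index 2 in ['d', 'e', 'b'] -> ['b', 'd', 'e']


Output: [0, 2, 0, 2, 0, 2]


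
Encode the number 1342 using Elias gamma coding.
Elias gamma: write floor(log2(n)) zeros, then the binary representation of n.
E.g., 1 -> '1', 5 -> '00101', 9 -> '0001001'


num_bits = floor(log2(1342)) + 1 = 11
leading_zeros = num_bits - 1 = 10
binary(1342) = 10100111110

Elias gamma(1342) = '0000000000' + '10100111110' = 000000000010100111110 (21 bits)


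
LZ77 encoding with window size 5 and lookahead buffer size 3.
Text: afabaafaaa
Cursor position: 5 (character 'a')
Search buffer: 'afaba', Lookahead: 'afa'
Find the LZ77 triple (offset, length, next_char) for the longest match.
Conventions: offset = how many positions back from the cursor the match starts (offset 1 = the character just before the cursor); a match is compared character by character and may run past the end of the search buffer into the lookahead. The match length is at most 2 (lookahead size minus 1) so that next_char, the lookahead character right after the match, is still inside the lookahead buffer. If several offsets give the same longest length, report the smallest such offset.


Try each offset into the search buffer:
  offset=1 (pos 4, char 'a'): match length 1
  offset=2 (pos 3, char 'b'): match length 0
  offset=3 (pos 2, char 'a'): match length 1
  offset=4 (pos 1, char 'f'): match length 0
  offset=5 (pos 0, char 'a'): match length 2
Longest match has length 2 at offset 5.
next_char = character at position 5 + 2 = 7 -> 'a'

Best match: offset=5, length=2 (matching 'af' starting at position 0)
LZ77 triple: (5, 2, 'a')


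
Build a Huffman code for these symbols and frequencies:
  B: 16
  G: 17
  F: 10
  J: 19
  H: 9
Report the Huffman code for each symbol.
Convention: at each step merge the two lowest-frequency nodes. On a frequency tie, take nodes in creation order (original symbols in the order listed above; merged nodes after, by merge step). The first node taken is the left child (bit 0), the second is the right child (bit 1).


Huffman tree construction:
Step 1: Merge H(9) + F(10) = 19
Step 2: Merge B(16) + G(17) = 33
Step 3: Merge J(19) + (H+F)(19) = 38
Step 4: Merge (B+G)(33) + (J+(H+F))(38) = 71
Read each symbol's code off the tree from the root (left child = 0, right child = 1).

Codes:
  B: 00 (length 2)
  G: 01 (length 2)
  F: 111 (length 3)
  J: 10 (length 2)
  H: 110 (length 3)
Average code length: 161/71 = 2.2676 bits/symbol


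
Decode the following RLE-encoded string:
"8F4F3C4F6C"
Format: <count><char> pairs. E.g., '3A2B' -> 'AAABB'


Expanding each <count><char> pair:
  8F -> 'FFFFFFFF'
  4F -> 'FFFF'
  3C -> 'CCC'
  4F -> 'FFFF'
  6C -> 'CCCCCC'

Decoded = FFFFFFFFFFFFCCCFFFFCCCCCC


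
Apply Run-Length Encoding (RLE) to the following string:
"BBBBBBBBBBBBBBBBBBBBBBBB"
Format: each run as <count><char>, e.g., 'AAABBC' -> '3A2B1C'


Scanning runs left to right:
  i=0: run of 'B' x 24 -> '24B'

RLE = 24B


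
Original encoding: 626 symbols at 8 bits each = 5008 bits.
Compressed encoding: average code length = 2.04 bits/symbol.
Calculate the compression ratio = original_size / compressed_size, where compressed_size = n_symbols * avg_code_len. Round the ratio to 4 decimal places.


original_size = n_symbols * orig_bits = 626 * 8 = 5008 bits
compressed_size = n_symbols * avg_code_len = 626 * 2.04 = 1277.04 bits
ratio = original_size / compressed_size = 5008 / 1277.04 = 3.9216

Compression ratio = 3.9216


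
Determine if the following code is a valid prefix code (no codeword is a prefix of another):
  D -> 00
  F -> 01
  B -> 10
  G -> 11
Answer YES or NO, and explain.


Checking each pair (does one codeword prefix another?):
  D='00' vs F='01': no prefix
  D='00' vs B='10': no prefix
  D='00' vs G='11': no prefix
  F='01' vs D='00': no prefix
  F='01' vs B='10': no prefix
  F='01' vs G='11': no prefix
  B='10' vs D='00': no prefix
  B='10' vs F='01': no prefix
  B='10' vs G='11': no prefix
  G='11' vs D='00': no prefix
  G='11' vs F='01': no prefix
  G='11' vs B='10': no prefix
No violation found over all pairs.

YES -- this is a valid prefix code. No codeword is a prefix of any other codeword.


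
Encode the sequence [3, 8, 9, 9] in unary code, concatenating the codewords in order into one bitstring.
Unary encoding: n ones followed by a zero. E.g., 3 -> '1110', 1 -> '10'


Encode each number as n ones followed by a terminating 0:
  3 -> 1110 (4 bits)
  8 -> 111111110 (9 bits)
  9 -> 1111111110 (10 bits)
  9 -> 1111111110 (10 bits)
Total length = 4 + 9 + 10 + 10 = 33 bits.

Unary([3, 8, 9, 9]) = 111011111111011111111101111111110 (33 bits)


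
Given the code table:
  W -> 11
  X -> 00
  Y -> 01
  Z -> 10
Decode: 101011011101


Decoding:
10 -> Z
10 -> Z
11 -> W
01 -> Y
11 -> W
01 -> Y


Result: ZZWYWY


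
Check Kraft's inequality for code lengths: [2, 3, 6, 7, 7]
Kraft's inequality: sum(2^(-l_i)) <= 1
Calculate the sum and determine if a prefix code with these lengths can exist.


Sum = 2^(-2) + 2^(-3) + 2^(-6) + 2^(-7) + 2^(-7)
    = 0.25 + 0.125 + 0.015625 + 0.0078125 + 0.0078125
    = 52/128 = 0.40625
Since 0.40625 <= 1, Kraft's inequality IS satisfied.
A prefix code with these lengths CAN exist.

Kraft sum = 0.40625. Satisfied.


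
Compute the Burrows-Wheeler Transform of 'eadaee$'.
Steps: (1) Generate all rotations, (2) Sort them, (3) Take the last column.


Rotations (sorted):
  0: $eadaee -> last char: e
  1: adaee$e -> last char: e
  2: aee$ead -> last char: d
  3: daee$ea -> last char: a
  4: e$eadae -> last char: e
  5: eadaee$ -> last char: $
  6: ee$eada -> last char: a


BWT = eedae$a


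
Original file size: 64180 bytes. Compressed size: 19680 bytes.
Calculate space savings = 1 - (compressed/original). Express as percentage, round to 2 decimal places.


ratio = compressed/original = 19680/64180 = 0.306638
savings = 1 - ratio = 1 - 0.306638 = 0.693362
as a percentage: 0.693362 * 100 = 69.34%

Space savings = 1 - 19680/64180 = 69.34%


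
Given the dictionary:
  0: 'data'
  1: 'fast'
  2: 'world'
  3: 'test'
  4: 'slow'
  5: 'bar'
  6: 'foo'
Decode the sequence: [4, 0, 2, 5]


Look up each index in the dictionary:
  4 -> 'slow'
  0 -> 'data'
  2 -> 'world'
  5 -> 'bar'

Decoded: "slow data world bar"


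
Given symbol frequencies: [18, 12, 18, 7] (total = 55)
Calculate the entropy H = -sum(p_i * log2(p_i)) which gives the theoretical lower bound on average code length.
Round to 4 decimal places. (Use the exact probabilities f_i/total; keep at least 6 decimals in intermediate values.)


Per-symbol terms -p_i * log2(p_i) with p_i = f_i/55:
  p = 18/55 = 0.327273: log2(p) = -1.611435, -p*log2(p) = 0.527379
  p = 12/55 = 0.218182: log2(p) = -2.196397, -p*log2(p) = 0.479214
  p = 18/55 = 0.327273: log2(p) = -1.611435, -p*log2(p) = 0.527379
  p = 7/55 = 0.127273: log2(p) = -2.974005, -p*log2(p) = 0.378510
H = 0.527379 + 0.479214 + 0.527379 + 0.378510 = 1.912482

H = 1.9125 bits/symbol


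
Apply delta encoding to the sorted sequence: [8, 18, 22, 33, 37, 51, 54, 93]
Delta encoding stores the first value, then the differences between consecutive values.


First value: 8
Deltas:
  18 - 8 = 10
  22 - 18 = 4
  33 - 22 = 11
  37 - 33 = 4
  51 - 37 = 14
  54 - 51 = 3
  93 - 54 = 39


Delta encoded: [8, 10, 4, 11, 4, 14, 3, 39]


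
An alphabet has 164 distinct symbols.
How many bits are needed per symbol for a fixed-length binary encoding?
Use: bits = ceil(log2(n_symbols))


log2(164) = 7.3576
Bracket: 2^7 = 128 < 164 <= 2^8 = 256
So ceil(log2(164)) = 8

bits = ceil(log2(164)) = ceil(7.3576) = 8 bits


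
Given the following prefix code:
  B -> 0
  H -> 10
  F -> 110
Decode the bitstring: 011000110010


Decoding step by step:
Bits 0 -> B
Bits 110 -> F
Bits 0 -> B
Bits 0 -> B
Bits 110 -> F
Bits 0 -> B
Bits 10 -> H


Decoded message: BFBBFBH


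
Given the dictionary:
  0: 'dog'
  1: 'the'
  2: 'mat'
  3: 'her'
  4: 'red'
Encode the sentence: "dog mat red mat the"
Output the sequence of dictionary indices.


Look up each word in the dictionary:
  'dog' -> 0
  'mat' -> 2
  'red' -> 4
  'mat' -> 2
  'the' -> 1

Encoded: [0, 2, 4, 2, 1]


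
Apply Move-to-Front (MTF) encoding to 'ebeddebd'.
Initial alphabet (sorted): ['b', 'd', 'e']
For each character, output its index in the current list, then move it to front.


MTF encoding:
'e': index 2 in ['b', 'd', 'e'] -> ['e', 'b', 'd']
'b': index 1 in ['e', 'b', 'd'] -> ['b', 'e', 'd']
'e': index 1 in ['b', 'e', 'd'] -> ['e', 'b', 'd']
'd': index 2 in ['e', 'b', 'd'] -> ['d', 'e', 'b']
'd': index 0 in ['d', 'e', 'b'] -> ['d', 'e', 'b']
'e': index 1 in ['d', 'e', 'b'] -> ['e', 'd', 'b']
'b': index 2 in ['e', 'd', 'b'] -> ['b', 'e', 'd']
'd': index 2 in ['b', 'e', 'd'] -> ['d', 'b', 'e']


Output: [2, 1, 1, 2, 0, 1, 2, 2]


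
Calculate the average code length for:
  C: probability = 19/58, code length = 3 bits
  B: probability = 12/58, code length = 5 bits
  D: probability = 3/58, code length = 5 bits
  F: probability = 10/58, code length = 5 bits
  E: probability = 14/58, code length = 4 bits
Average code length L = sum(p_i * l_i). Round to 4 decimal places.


Weighted contributions p_i * l_i:
  C: (19/58) * 3 = 57/58
  B: (12/58) * 5 = 60/58
  D: (3/58) * 5 = 15/58
  F: (10/58) * 5 = 50/58
  E: (14/58) * 4 = 56/58
Sum = (57 + 60 + 15 + 50 + 56)/58 = 238/58

L = 238/58 = 4.1034 bits/symbol


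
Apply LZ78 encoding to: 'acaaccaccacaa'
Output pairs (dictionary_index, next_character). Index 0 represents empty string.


LZ78 encoding steps:
Dictionary: {0: ''}
Step 1: w='' (idx 0), next='a' -> output (0, 'a'), add 'a' as idx 1
Step 2: w='' (idx 0), next='c' -> output (0, 'c'), add 'c' as idx 2
Step 3: w='a' (idx 1), next='a' -> output (1, 'a'), add 'aa' as idx 3
Step 4: w='c' (idx 2), next='c' -> output (2, 'c'), add 'cc' as idx 4
Step 5: w='a' (idx 1), next='c' -> output (1, 'c'), add 'ac' as idx 5
Step 6: w='c' (idx 2), next='a' -> output (2, 'a'), add 'ca' as idx 6
Step 7: w='ca' (idx 6), next='a' -> output (6, 'a'), add 'caa' as idx 7


Encoded: [(0, 'a'), (0, 'c'), (1, 'a'), (2, 'c'), (1, 'c'), (2, 'a'), (6, 'a')]


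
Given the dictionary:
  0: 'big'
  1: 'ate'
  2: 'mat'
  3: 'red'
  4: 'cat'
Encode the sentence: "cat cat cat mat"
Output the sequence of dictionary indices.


Look up each word in the dictionary:
  'cat' -> 4
  'cat' -> 4
  'cat' -> 4
  'mat' -> 2

Encoded: [4, 4, 4, 2]


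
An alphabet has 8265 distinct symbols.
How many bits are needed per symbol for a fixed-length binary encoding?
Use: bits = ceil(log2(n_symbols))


log2(8265) = 13.0128
Bracket: 2^13 = 8192 < 8265 <= 2^14 = 16384
So ceil(log2(8265)) = 14

bits = ceil(log2(8265)) = ceil(13.0128) = 14 bits


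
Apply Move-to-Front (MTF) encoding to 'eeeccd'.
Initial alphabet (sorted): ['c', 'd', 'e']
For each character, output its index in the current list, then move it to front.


MTF encoding:
'e': index 2 in ['c', 'd', 'e'] -> ['e', 'c', 'd']
'e': index 0 in ['e', 'c', 'd'] -> ['e', 'c', 'd']
'e': index 0 in ['e', 'c', 'd'] -> ['e', 'c', 'd']
'c': index 1 in ['e', 'c', 'd'] -> ['c', 'e', 'd']
'c': index 0 in ['c', 'e', 'd'] -> ['c', 'e', 'd']
'd': index 2 in ['c', 'e', 'd'] -> ['d', 'c', 'e']


Output: [2, 0, 0, 1, 0, 2]


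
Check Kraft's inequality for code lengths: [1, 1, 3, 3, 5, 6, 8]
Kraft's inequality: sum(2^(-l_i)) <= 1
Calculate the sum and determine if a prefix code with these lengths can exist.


Sum = 2^(-1) + 2^(-1) + 2^(-3) + 2^(-3) + 2^(-5) + 2^(-6) + 2^(-8)
    = 0.5 + 0.5 + 0.125 + 0.125 + 0.03125 + 0.015625 + 0.00390625
    = 333/256 = 1.30078125
Since 1.30078125 > 1, Kraft's inequality is NOT satisfied.
A prefix code with these lengths CANNOT exist.

Kraft sum = 1.30078125. Not satisfied.


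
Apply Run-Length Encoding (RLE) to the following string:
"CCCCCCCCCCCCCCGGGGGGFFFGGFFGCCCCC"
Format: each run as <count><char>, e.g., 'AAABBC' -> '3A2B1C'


Scanning runs left to right:
  i=0: run of 'C' x 14 -> '14C'
  i=14: run of 'G' x 6 -> '6G'
  i=20: run of 'F' x 3 -> '3F'
  i=23: run of 'G' x 2 -> '2G'
  i=25: run of 'F' x 2 -> '2F'
  i=27: run of 'G' x 1 -> '1G'
  i=28: run of 'C' x 5 -> '5C'

RLE = 14C6G3F2G2F1G5C


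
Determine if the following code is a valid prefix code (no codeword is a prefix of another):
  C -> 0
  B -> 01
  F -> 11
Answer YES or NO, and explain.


Checking each pair (does one codeword prefix another?):
  C='0' vs B='01': prefix -- VIOLATION

NO -- this is NOT a valid prefix code. C (0) is a prefix of B (01).


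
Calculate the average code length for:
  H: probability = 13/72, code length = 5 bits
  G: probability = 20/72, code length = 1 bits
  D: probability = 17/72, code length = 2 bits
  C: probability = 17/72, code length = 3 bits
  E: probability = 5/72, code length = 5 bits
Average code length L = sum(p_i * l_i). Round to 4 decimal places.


Weighted contributions p_i * l_i:
  H: (13/72) * 5 = 65/72
  G: (20/72) * 1 = 20/72
  D: (17/72) * 2 = 34/72
  C: (17/72) * 3 = 51/72
  E: (5/72) * 5 = 25/72
Sum = (65 + 20 + 34 + 51 + 25)/72 = 195/72

L = 195/72 = 2.7083 bits/symbol


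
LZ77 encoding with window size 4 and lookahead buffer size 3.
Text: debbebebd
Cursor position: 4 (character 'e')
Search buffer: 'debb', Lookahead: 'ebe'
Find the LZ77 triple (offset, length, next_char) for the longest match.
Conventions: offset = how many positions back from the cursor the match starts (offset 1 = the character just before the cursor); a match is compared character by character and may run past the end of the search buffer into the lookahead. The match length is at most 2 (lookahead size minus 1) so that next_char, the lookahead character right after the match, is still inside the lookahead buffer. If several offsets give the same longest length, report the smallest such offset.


Try each offset into the search buffer:
  offset=1 (pos 3, char 'b'): match length 0
  offset=2 (pos 2, char 'b'): match length 0
  offset=3 (pos 1, char 'e'): match length 2
  offset=4 (pos 0, char 'd'): match length 0
Longest match has length 2 at offset 3.
next_char = character at position 4 + 2 = 6 -> 'e'

Best match: offset=3, length=2 (matching 'eb' starting at position 1)
LZ77 triple: (3, 2, 'e')


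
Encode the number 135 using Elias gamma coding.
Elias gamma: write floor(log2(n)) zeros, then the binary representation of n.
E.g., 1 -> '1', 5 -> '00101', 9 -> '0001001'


num_bits = floor(log2(135)) + 1 = 8
leading_zeros = num_bits - 1 = 7
binary(135) = 10000111

Elias gamma(135) = '0000000' + '10000111' = 000000010000111 (15 bits)


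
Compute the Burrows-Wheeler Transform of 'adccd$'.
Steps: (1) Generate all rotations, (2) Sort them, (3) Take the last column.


Rotations (sorted):
  0: $adccd -> last char: d
  1: adccd$ -> last char: $
  2: ccd$ad -> last char: d
  3: cd$adc -> last char: c
  4: d$adcc -> last char: c
  5: dccd$a -> last char: a


BWT = d$dcca


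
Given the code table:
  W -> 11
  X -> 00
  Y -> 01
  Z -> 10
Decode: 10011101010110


Decoding:
10 -> Z
01 -> Y
11 -> W
01 -> Y
01 -> Y
01 -> Y
10 -> Z


Result: ZYWYYYZ


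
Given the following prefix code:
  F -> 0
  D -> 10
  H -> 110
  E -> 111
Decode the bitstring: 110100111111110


Decoding step by step:
Bits 110 -> H
Bits 10 -> D
Bits 0 -> F
Bits 111 -> E
Bits 111 -> E
Bits 110 -> H


Decoded message: HDFEEH


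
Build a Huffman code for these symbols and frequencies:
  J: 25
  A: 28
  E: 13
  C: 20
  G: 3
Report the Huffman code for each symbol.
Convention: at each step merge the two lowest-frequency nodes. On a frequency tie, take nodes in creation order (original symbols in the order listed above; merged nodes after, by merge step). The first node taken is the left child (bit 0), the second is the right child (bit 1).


Huffman tree construction:
Step 1: Merge G(3) + E(13) = 16
Step 2: Merge (G+E)(16) + C(20) = 36
Step 3: Merge J(25) + A(28) = 53
Step 4: Merge ((G+E)+C)(36) + (J+A)(53) = 89
Read each symbol's code off the tree from the root (left child = 0, right child = 1).

Codes:
  J: 10 (length 2)
  A: 11 (length 2)
  E: 001 (length 3)
  C: 01 (length 2)
  G: 000 (length 3)
Average code length: 194/89 = 2.1798 bits/symbol


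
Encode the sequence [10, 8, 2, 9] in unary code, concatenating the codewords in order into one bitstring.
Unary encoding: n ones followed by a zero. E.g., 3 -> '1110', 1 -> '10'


Encode each number as n ones followed by a terminating 0:
  10 -> 11111111110 (11 bits)
  8 -> 111111110 (9 bits)
  2 -> 110 (3 bits)
  9 -> 1111111110 (10 bits)
Total length = 11 + 9 + 3 + 10 = 33 bits.

Unary([10, 8, 2, 9]) = 111111111101111111101101111111110 (33 bits)


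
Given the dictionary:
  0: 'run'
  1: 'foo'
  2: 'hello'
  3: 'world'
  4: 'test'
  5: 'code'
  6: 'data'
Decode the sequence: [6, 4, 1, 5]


Look up each index in the dictionary:
  6 -> 'data'
  4 -> 'test'
  1 -> 'foo'
  5 -> 'code'

Decoded: "data test foo code"


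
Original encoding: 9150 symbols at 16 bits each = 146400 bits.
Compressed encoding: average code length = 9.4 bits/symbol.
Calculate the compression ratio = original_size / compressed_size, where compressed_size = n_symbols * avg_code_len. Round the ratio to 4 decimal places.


original_size = n_symbols * orig_bits = 9150 * 16 = 146400 bits
compressed_size = n_symbols * avg_code_len = 9150 * 9.4 = 86010.0 bits
ratio = original_size / compressed_size = 146400 / 86010.0 = 1.7021

Compression ratio = 1.7021


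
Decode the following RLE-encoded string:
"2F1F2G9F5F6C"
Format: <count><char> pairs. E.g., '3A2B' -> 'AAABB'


Expanding each <count><char> pair:
  2F -> 'FF'
  1F -> 'F'
  2G -> 'GG'
  9F -> 'FFFFFFFFF'
  5F -> 'FFFFF'
  6C -> 'CCCCCC'

Decoded = FFFGGFFFFFFFFFFFFFFCCCCCC


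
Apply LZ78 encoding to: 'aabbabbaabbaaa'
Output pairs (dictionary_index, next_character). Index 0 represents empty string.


LZ78 encoding steps:
Dictionary: {0: ''}
Step 1: w='' (idx 0), next='a' -> output (0, 'a'), add 'a' as idx 1
Step 2: w='a' (idx 1), next='b' -> output (1, 'b'), add 'ab' as idx 2
Step 3: w='' (idx 0), next='b' -> output (0, 'b'), add 'b' as idx 3
Step 4: w='ab' (idx 2), next='b' -> output (2, 'b'), add 'abb' as idx 4
Step 5: w='a' (idx 1), next='a' -> output (1, 'a'), add 'aa' as idx 5
Step 6: w='b' (idx 3), next='b' -> output (3, 'b'), add 'bb' as idx 6
Step 7: w='aa' (idx 5), next='a' -> output (5, 'a'), add 'aaa' as idx 7


Encoded: [(0, 'a'), (1, 'b'), (0, 'b'), (2, 'b'), (1, 'a'), (3, 'b'), (5, 'a')]


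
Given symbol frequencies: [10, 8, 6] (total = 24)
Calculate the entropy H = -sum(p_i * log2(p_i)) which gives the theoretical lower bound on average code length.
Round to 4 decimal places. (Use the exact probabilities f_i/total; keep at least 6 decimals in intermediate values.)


Per-symbol terms -p_i * log2(p_i) with p_i = f_i/24:
  p = 10/24 = 0.416667: log2(p) = -1.263034, -p*log2(p) = 0.526264
  p = 8/24 = 0.333333: log2(p) = -1.584963, -p*log2(p) = 0.528321
  p = 6/24 = 0.250000: log2(p) = -2.000000, -p*log2(p) = 0.500000
H = 0.526264 + 0.528321 + 0.500000 = 1.554585

H = 1.5546 bits/symbol


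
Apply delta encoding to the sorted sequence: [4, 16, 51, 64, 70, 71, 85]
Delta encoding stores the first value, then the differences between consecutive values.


First value: 4
Deltas:
  16 - 4 = 12
  51 - 16 = 35
  64 - 51 = 13
  70 - 64 = 6
  71 - 70 = 1
  85 - 71 = 14


Delta encoded: [4, 12, 35, 13, 6, 1, 14]


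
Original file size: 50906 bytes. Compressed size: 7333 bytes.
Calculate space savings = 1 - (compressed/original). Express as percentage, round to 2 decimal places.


ratio = compressed/original = 7333/50906 = 0.14405
savings = 1 - ratio = 1 - 0.14405 = 0.85595
as a percentage: 0.85595 * 100 = 85.6%

Space savings = 1 - 7333/50906 = 85.6%


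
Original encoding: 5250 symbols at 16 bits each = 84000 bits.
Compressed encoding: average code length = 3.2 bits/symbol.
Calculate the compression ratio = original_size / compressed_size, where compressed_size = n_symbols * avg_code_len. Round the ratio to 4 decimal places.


original_size = n_symbols * orig_bits = 5250 * 16 = 84000 bits
compressed_size = n_symbols * avg_code_len = 5250 * 3.2 = 16800.0 bits
ratio = original_size / compressed_size = 84000 / 16800.0 = 5.0

Compression ratio = 5.0


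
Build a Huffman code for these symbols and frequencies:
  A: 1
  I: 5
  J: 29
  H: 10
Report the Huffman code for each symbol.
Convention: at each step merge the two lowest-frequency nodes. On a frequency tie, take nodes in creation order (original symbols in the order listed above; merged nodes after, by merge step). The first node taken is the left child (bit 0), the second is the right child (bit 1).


Huffman tree construction:
Step 1: Merge A(1) + I(5) = 6
Step 2: Merge (A+I)(6) + H(10) = 16
Step 3: Merge ((A+I)+H)(16) + J(29) = 45
Read each symbol's code off the tree from the root (left child = 0, right child = 1).

Codes:
  A: 000 (length 3)
  I: 001 (length 3)
  J: 1 (length 1)
  H: 01 (length 2)
Average code length: 67/45 = 1.4889 bits/symbol


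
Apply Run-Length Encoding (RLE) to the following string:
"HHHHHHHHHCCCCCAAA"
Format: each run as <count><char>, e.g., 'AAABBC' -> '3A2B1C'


Scanning runs left to right:
  i=0: run of 'H' x 9 -> '9H'
  i=9: run of 'C' x 5 -> '5C'
  i=14: run of 'A' x 3 -> '3A'

RLE = 9H5C3A


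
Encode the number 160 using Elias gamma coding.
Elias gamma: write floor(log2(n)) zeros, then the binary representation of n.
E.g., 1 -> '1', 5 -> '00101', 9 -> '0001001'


num_bits = floor(log2(160)) + 1 = 8
leading_zeros = num_bits - 1 = 7
binary(160) = 10100000

Elias gamma(160) = '0000000' + '10100000' = 000000010100000 (15 bits)


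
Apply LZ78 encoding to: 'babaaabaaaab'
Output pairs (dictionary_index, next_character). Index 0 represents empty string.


LZ78 encoding steps:
Dictionary: {0: ''}
Step 1: w='' (idx 0), next='b' -> output (0, 'b'), add 'b' as idx 1
Step 2: w='' (idx 0), next='a' -> output (0, 'a'), add 'a' as idx 2
Step 3: w='b' (idx 1), next='a' -> output (1, 'a'), add 'ba' as idx 3
Step 4: w='a' (idx 2), next='a' -> output (2, 'a'), add 'aa' as idx 4
Step 5: w='ba' (idx 3), next='a' -> output (3, 'a'), add 'baa' as idx 5
Step 6: w='aa' (idx 4), next='b' -> output (4, 'b'), add 'aab' as idx 6


Encoded: [(0, 'b'), (0, 'a'), (1, 'a'), (2, 'a'), (3, 'a'), (4, 'b')]


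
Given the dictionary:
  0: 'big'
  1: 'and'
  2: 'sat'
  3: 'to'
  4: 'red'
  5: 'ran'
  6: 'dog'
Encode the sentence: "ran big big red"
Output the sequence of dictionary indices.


Look up each word in the dictionary:
  'ran' -> 5
  'big' -> 0
  'big' -> 0
  'red' -> 4

Encoded: [5, 0, 0, 4]


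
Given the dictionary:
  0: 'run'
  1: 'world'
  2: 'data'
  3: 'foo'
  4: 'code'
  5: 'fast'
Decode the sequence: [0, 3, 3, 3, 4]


Look up each index in the dictionary:
  0 -> 'run'
  3 -> 'foo'
  3 -> 'foo'
  3 -> 'foo'
  4 -> 'code'

Decoded: "run foo foo foo code"
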